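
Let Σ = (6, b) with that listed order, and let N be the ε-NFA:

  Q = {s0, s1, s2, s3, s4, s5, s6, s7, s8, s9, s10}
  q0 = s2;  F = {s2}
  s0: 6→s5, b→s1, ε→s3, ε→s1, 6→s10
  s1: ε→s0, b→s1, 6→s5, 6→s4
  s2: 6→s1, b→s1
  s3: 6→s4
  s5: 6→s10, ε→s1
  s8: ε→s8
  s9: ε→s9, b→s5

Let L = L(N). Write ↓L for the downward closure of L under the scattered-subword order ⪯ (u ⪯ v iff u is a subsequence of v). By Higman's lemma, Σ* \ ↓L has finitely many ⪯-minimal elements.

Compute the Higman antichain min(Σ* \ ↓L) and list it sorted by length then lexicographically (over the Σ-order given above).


|Q|=11, |F|=1, |δ|=17 (6 ε).
min D↑ (2 st, q0=0, F={1}): 0:6→1,b→1 1:6→1,b→1.
'6': |S_i|=[7, 6] end={s0,s1,s10,s3,s4,s5} rej; 1/1 del acc.
'b': |S_i|=[7, 6] end={s0,s1,s10,s3,s4,s5} — reject; 1/1 del acc.
2 words, ⪯-incomp.

A = [6, b].


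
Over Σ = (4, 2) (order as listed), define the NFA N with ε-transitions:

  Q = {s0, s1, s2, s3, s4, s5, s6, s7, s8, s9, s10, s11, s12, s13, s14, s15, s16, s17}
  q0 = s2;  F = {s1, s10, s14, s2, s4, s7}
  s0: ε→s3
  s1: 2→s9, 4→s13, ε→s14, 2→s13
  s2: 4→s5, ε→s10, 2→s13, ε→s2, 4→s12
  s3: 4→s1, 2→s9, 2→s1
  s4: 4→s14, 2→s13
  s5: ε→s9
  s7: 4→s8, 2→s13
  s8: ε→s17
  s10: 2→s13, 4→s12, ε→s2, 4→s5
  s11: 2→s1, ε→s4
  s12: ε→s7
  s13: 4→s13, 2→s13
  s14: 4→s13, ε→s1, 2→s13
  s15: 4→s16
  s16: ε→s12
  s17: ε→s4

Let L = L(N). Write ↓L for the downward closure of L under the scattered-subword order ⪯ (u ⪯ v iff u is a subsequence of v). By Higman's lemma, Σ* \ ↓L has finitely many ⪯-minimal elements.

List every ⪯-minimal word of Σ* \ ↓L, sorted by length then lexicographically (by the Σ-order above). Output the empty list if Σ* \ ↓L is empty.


Antichain: [2, 4444].

|Q|=18, |F|=6, |δ|=34 (12 ε).
min D↑ (5 st, q0=0, F={2}): 0:4→1,2→2 1:4→3,2→2 2:4→2,2→2 3:4→4,2→2 4:4→2,2→2 (ε-aug+det+¬).
'2': run [12, 2] end={s13,s9} rej; 1/1 del acc.
'4444': |S_i|=[12, 10, 7, 4, 1] end={s13} — reject; 4/4 del acc.
2 words, ⪯-incomp.


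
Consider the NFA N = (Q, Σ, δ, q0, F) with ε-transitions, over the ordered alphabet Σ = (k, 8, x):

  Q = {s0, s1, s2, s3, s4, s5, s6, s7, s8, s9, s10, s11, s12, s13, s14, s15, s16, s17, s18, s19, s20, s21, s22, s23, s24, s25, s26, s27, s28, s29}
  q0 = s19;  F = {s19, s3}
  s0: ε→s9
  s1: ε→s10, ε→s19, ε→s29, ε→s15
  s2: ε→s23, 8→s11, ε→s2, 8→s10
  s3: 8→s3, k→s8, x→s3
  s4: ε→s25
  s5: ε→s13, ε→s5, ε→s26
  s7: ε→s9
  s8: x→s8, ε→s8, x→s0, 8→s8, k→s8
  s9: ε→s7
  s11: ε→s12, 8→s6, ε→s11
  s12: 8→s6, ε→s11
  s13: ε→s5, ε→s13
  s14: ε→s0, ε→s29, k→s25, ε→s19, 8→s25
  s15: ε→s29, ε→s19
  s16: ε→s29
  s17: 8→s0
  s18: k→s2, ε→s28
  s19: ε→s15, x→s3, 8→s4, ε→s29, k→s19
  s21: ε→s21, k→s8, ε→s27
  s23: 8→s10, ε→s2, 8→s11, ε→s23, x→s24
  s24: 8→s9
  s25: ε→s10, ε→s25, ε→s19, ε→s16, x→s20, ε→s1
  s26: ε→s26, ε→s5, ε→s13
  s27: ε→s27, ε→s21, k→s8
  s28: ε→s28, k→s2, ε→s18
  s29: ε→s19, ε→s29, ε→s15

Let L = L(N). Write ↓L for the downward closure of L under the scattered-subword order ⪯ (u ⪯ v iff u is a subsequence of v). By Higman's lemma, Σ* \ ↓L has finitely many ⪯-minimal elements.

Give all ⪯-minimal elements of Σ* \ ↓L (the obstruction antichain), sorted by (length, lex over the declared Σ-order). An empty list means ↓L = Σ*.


A = [xk].

|Q|=30, |F|=2, |δ|=73 (47 ε).
min D↑ (3 st, q0=0, F={2}): 0:k→0,8→0,x→1 1:k→2,8→1,x→1 2:k→2,8→2,x→2 (ε-aug+det+¬).
'xk': run [14, 6, 4] end={s0,s7,s8,s9} — reject; 2/2 deletions ∈↓L.
1 words, ⪯-incomp.


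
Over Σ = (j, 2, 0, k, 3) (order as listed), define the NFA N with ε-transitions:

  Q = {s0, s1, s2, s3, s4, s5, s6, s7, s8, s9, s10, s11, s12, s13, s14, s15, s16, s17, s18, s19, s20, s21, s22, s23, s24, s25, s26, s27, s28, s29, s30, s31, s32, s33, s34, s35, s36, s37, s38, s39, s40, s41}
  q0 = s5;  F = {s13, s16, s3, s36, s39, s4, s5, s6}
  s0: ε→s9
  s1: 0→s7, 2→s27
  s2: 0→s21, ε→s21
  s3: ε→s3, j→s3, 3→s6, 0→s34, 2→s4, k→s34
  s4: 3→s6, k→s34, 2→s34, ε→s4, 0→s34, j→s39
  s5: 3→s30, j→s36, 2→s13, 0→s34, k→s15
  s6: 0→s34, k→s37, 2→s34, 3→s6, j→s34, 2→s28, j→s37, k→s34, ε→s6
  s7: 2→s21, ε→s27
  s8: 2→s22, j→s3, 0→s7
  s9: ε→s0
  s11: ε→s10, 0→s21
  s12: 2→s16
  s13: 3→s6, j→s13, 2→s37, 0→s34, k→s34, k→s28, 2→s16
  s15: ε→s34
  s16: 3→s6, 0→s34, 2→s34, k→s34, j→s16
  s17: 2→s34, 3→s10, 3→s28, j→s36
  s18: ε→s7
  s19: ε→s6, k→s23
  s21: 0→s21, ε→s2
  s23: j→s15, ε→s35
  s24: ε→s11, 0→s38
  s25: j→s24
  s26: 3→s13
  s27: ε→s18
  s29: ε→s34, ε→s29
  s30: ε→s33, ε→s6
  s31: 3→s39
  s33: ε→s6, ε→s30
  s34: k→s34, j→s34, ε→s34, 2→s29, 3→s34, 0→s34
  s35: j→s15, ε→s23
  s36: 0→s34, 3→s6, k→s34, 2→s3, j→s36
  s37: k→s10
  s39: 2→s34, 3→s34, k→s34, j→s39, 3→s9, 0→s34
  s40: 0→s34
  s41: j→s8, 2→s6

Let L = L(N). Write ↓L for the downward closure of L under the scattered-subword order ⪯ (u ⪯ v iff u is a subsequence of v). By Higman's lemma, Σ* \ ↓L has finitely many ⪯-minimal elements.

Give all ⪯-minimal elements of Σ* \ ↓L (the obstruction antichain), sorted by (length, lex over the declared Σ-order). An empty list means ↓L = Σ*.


|Q|=42, |F|=8, |δ|=99 (23 ε).
min D↑ (9 st, q0=0, F={3}): 0:j→1,2→2,0→3,k→3,3→4 1:j→1,2→5,0→3,k→3,3→4 2:j→2,2→6,0→3,k→3,3→4 3:j→3,2→3,0→3,k→3,3→3 4:j→3,2→3,0→3,k→3,3→4 5:j→5,2→7,0→3,k→3,3→4 6:j→6,2→3,0→3,k→3,3→4 7:j→8,2→3,0→3,k→3,3→4 8:j→8,2→3,0→3,k→3,3→3 [Hopcroft].
'0': N↓-sim [18, 2] end={s29,s34} ∉↓L; 1/1 deletions ∈↓L.
'k': |S_i|=[18, 6] end={s10,s15,s28,s29,s34,s37} rej; 1/1 deletions ∈↓L.
'3j': N↓-sim [18, 10, 4] end={s10,s29,s34,s37} — reject; 2/2 single-dels accept.
'32': N↓-sim [18, 10, 3] end={s28,s29,s34} rej; 2/2 deletions ∈↓L.
'222': |S_i|=[18, 13, 11, 3] end={s28,s29,s34} rej; 3/3 deletions ∈↓L.
'j22j3': run [18, 14, 12, 10, 7, 4] end={s0,s29,s34,s9} rej; 5/5 del acc.
6 words, ⪯-incomp.

min(Σ*\↓L) = [0, k, 3j, 32, 222, j22j3].


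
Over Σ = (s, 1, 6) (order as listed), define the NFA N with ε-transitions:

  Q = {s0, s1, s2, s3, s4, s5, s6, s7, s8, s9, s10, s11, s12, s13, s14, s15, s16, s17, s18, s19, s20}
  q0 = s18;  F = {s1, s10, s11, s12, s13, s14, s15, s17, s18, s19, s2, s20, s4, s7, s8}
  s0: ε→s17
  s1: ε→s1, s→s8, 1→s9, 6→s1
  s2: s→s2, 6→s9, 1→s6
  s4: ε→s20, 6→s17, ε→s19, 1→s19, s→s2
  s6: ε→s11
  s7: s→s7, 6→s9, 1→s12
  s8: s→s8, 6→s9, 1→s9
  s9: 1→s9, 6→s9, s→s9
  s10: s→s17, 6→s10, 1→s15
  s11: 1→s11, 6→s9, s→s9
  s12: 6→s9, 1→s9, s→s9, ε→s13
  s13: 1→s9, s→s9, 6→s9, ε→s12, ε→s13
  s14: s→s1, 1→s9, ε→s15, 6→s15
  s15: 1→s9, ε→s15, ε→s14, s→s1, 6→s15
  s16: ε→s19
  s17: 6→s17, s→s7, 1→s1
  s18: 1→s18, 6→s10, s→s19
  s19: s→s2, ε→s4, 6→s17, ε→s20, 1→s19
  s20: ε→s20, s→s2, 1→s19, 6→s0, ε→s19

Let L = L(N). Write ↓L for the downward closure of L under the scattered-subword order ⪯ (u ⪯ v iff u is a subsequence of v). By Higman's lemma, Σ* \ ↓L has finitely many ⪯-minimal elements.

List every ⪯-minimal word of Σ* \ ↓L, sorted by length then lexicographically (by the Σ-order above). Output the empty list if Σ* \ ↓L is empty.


Antichain: [ss6, 611, ss1s].

|Q|=21, |F|=15, |δ|=64 (16 ε).
min D↑ (12 st, q0=0, F={7}): 0:s→1,1→0,6→2 1:s→3,1→1,6→4 2:s→4,1→5,6→2 3:s→3,1→6,6→7 4:s→8,1→9,6→4 5:s→9,1→7,6→5 6:s→7,1→6,6→7 7:s→7,1→7,6→7 8:s→8,1→10,6→7 9:s→11,1→7,6→9 10:s→7,1→7,6→7 11:s→11,1→7,6→7 (ε-aug+det+¬).
'ss6': N↓-sim [18, 14, 8, 1] end={s9} rej; 3/3 del acc.
'611': run [18, 11, 7, 1] end={s9} ∉↓L; 3/3 deletions ∈↓L.
'ss1s': N↓-sim [18, 14, 8, 5, 1] end={s9} ∉↓L; 4/4 del acc.
3 words, ⪯-incomp.


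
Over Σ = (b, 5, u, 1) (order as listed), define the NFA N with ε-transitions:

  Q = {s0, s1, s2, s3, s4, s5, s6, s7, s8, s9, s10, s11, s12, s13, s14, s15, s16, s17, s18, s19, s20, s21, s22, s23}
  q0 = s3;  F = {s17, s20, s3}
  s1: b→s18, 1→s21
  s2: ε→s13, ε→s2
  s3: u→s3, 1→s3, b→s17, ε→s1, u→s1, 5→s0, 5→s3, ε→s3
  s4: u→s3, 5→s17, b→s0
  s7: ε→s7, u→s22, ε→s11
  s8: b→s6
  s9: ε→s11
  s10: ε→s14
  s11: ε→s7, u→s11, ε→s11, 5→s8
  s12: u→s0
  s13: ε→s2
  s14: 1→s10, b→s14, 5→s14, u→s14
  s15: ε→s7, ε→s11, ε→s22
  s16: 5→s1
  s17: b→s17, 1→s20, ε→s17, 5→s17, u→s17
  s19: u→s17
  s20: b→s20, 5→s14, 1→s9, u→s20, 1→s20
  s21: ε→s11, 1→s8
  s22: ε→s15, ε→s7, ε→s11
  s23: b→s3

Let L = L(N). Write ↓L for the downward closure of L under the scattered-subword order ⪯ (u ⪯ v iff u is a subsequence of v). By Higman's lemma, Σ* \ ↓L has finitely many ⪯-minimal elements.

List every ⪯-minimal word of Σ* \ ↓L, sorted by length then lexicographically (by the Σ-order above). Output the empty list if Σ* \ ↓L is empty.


|Q|=24, |F|=3, |δ|=52 (19 ε).
min D↑ (4 st, q0=0, F={3}): 0:b→1,5→0,u→0,1→0 1:b→1,5→1,u→1,1→2 2:b→2,5→3,u→2,1→2 3:b→3,5→3,u→3,1→3 (ε-aug+det+¬).
'b15': N↓-sim [16, 12, 10, 4] end={s10,s14,s6,s8} — reject; 3/3 single-dels accept.
1 words, ⪯-incomp.

A = [b15].


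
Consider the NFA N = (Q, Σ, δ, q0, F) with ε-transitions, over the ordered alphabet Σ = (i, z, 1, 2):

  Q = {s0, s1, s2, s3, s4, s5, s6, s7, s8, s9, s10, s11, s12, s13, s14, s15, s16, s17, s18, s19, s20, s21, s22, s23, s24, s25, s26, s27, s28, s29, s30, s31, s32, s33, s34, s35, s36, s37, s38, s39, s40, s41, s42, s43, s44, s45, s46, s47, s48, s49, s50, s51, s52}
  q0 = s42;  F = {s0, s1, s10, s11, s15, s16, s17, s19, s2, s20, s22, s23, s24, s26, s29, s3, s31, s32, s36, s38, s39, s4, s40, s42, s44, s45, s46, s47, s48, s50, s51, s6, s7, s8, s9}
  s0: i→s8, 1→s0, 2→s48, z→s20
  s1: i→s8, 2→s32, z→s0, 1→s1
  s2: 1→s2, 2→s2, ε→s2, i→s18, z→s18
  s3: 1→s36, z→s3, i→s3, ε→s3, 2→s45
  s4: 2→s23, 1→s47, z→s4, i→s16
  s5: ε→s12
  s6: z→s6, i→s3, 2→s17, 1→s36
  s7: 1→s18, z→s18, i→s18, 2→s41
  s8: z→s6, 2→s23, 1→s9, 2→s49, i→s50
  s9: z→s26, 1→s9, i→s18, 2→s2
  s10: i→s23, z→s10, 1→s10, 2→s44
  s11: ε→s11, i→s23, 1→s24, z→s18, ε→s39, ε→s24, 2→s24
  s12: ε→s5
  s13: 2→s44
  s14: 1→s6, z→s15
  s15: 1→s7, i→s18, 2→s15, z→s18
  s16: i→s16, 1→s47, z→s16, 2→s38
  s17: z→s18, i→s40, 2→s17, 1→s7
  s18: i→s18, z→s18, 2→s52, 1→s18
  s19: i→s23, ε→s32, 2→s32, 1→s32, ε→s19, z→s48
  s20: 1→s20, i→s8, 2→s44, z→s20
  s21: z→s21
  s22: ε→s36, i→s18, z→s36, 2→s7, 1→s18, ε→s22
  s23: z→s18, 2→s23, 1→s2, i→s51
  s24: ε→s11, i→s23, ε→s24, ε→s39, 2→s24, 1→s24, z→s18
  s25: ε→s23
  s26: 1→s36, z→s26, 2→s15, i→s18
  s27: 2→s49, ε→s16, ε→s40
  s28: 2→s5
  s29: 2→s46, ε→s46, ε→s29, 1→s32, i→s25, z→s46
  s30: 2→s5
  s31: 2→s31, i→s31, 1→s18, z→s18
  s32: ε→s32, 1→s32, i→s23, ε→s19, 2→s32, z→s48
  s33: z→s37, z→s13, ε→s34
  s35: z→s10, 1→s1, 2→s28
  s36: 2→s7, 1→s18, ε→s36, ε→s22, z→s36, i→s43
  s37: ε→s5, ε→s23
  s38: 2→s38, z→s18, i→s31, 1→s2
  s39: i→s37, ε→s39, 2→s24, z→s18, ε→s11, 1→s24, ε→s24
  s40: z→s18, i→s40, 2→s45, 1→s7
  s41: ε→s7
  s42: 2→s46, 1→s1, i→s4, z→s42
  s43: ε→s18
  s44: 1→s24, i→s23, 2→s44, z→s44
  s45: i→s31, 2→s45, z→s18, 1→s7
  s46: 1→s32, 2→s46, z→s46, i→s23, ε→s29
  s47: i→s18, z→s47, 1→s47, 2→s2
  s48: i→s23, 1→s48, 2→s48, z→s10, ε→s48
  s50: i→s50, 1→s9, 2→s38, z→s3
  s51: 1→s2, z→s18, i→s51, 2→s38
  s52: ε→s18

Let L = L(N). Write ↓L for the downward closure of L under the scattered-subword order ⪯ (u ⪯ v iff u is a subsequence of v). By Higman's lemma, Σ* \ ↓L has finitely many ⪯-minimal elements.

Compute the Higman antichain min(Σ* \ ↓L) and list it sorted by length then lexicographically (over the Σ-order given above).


Antichain: [i1i, i2z, 2iz, ii2i1, 1iz11, 1zz21z].

|Q|=53, |F|=35, |δ|=191 (34 ε).
min D↑ (31 st, q0=0, F={11}): 0:i→1,z→0,1→2,2→3 1:i→4,z→1,1→5,2→6 2:i→7,z→8,1→2,2→9 3:i→6,z→3,1→9,2→3 4:i→4,z→4,1→5,2→10 5:i→11,z→5,1→5,2→12 6:i→13,z→11,1→12,2→6 7:i→14,z→15,1→16,2→6 8:i→7,z→17,1→8,2→18 9:i→6,z→18,1→9,2→9 10:i→19,z→11,1→12,2→10 11:i→11,z→11,1→11,2→11 12:i→11,z→11,1→12,2→12 13:i→13,z→11,1→12,2→10 14:i→14,z→20,1→16,2→10 15:i→20,z→15,1→21,2→22 16:i→11,z→23,1→16,2→12 17:i→7,z→17,1→17,2→24 18:i→6,z→25,1→18,2→18 19:i→19,z→11,1→11,2→19 20:i→20,z→20,1→21,2→26 21:i→11,z→21,1→11,2→27 22:i→28,z→11,1→27,2→22 23:i→11,z→23,1→21,2→29 24:i→6,z→24,1→30,2→24 25:i→6,z→25,1→25,2→24 26:i→19,z→11,1→27,2→26 27:i→11,z→11,1→11,2→27 28:i→28,z→11,1→27,2→26 29:i→11,z→11,1→27,2→29 30:i→6,z→11,1→30,2→30.
'i1i': N↓-sim [44, 30, 12, 3] end={s18,s43,s52} — reject; 3/3 del acc.
'i2z': run [44, 30, 14, 2] end={s18,s52} rej; 3/3 deletions ∈↓L.
'2iz': |S_i|=[44, 28, 15, 2] end={s18,s52} — reject; 3/3 single-dels accept.
'ii2i1': run [44, 30, 20, 9, 3, 2] end={s18,s52} ∉↓L; 5/5 del acc.
'1iz11': |S_i|=[44, 38, 26, 15, 7, 2] end={s18,s52} rej; 5/5 single-dels accept.
'1zz21z': run [44, 38, 35, 33, 21, 15, 2] end={s18,s52} — reject; 6/6 single-dels accept.
6 minimals (antichain).


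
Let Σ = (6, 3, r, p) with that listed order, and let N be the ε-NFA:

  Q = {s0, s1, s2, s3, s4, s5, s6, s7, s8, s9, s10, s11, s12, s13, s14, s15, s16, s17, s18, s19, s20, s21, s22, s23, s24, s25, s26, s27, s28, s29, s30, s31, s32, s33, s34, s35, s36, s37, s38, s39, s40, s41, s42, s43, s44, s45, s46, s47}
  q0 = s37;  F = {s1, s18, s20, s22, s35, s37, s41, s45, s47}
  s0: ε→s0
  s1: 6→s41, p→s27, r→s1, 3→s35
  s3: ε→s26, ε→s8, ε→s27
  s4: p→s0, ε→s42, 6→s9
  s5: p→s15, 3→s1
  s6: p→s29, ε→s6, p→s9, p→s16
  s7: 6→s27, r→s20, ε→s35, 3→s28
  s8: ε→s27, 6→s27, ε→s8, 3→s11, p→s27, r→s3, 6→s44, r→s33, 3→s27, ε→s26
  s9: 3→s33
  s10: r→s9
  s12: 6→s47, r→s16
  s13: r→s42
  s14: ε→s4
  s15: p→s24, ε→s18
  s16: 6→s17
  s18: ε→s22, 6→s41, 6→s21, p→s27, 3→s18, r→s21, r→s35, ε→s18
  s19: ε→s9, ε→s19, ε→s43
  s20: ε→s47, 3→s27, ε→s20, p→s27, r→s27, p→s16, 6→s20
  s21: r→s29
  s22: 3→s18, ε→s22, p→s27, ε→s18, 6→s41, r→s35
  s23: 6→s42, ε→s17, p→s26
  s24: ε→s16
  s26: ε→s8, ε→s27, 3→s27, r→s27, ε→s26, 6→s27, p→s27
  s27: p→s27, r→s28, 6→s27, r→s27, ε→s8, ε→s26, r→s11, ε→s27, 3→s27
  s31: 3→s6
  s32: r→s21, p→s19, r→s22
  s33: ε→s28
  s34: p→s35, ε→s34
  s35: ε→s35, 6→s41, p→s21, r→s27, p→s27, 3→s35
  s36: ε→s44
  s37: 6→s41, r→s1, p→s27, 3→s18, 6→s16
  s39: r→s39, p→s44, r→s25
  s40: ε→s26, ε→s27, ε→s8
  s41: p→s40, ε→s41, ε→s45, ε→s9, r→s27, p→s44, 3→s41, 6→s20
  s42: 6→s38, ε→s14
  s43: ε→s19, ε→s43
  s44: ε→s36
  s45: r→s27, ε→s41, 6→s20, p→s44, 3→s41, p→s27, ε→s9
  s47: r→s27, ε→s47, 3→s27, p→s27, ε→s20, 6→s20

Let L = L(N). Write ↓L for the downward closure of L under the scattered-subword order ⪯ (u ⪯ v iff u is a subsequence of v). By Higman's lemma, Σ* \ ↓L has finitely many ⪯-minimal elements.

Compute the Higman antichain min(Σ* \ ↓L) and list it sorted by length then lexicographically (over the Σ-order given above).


|Q|=48, |F|=9, |δ|=136 (47 ε).
min D↑ (7 st, q0=0, F={4}): 0:6→1,3→2,r→3,p→4 1:6→5,3→1,r→4,p→4 2:6→1,3→2,r→6,p→4 3:6→1,3→6,r→3,p→4 4:6→4,3→4,r→4,p→4 5:6→5,3→4,r→4,p→4 6:6→1,3→6,r→4,p→4 [Hopcroft].
'p': run [24, 14] end={s11,s16,s17,s21,s26,s27,s28,s29,s3,s33,s36,s40,…} ∉↓L; 1/1 del acc.
'6r': run [24, 19, 10] end={s11,s26,s27,s28,s29,s3,s33,s36,s44,s8} rej; 2/2 del acc.
'663': |S_i|=[24, 19, 13, 9] end={s11,s26,s27,s28,s3,s33,s36,s44,s8} — reject; 3/3 single-dels accept.
'3rr': |S_i|=[24, 22, 20, 10] end={s11,s26,s27,s28,s29,s3,s33,s36,s44,s8} ∉↓L; 3/3 single-dels accept.
'r3r': run [24, 21, 20, 10] end={s11,s26,s27,s28,s29,s3,s33,s36,s44,s8} rej; 3/3 single-dels accept.
5 words, ⪯-incomp.

A = [p, 6r, 663, 3rr, r3r].


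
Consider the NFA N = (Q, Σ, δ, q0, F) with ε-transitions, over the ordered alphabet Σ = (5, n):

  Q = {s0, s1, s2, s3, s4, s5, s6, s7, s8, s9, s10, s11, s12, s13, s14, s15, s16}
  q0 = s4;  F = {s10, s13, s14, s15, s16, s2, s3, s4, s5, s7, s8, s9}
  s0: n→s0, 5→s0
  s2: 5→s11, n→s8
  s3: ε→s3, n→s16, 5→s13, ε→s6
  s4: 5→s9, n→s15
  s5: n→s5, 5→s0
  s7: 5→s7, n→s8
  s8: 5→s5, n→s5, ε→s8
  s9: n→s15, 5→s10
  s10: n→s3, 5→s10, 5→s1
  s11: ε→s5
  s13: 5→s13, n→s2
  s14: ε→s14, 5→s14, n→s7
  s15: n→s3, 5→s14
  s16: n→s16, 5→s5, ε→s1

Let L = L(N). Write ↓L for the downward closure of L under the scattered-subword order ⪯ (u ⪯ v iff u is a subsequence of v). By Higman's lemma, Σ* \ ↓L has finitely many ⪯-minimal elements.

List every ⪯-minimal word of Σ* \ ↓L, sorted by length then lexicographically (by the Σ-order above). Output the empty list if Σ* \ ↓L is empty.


min(Σ*\↓L) = [nnn55, 55nn55, n5nnn5].

|Q|=17, |F|=12, |δ|=33 (6 ε).
min D↑ (13 st, q0=0, F={12}): 0:5→1,n→2 1:5→3,n→2 2:5→4,n→5 3:5→3,n→5 4:5→4,n→6 5:5→7,n→8 6:5→6,n→9 7:5→7,n→10 8:5→11,n→8 9:5→11,n→11 10:5→11,n→9 11:5→12,n→11 12:5→12,n→12.
'nnn55': |S_i|=[16, 13, 11, 7, 3, 1] end={s0} — reject; 5/5 deletions ∈↓L.
'55nn55': |S_i|=[16, 15, 13, 11, 7, 3, 1] end={s0} rej; 6/6 single-dels accept.
'n5nnn5': |S_i|=[16, 13, 8, 6, 3, 2, 1] end={s0} — reject; 6/6 single-dels accept.
3 minimals (antichain).


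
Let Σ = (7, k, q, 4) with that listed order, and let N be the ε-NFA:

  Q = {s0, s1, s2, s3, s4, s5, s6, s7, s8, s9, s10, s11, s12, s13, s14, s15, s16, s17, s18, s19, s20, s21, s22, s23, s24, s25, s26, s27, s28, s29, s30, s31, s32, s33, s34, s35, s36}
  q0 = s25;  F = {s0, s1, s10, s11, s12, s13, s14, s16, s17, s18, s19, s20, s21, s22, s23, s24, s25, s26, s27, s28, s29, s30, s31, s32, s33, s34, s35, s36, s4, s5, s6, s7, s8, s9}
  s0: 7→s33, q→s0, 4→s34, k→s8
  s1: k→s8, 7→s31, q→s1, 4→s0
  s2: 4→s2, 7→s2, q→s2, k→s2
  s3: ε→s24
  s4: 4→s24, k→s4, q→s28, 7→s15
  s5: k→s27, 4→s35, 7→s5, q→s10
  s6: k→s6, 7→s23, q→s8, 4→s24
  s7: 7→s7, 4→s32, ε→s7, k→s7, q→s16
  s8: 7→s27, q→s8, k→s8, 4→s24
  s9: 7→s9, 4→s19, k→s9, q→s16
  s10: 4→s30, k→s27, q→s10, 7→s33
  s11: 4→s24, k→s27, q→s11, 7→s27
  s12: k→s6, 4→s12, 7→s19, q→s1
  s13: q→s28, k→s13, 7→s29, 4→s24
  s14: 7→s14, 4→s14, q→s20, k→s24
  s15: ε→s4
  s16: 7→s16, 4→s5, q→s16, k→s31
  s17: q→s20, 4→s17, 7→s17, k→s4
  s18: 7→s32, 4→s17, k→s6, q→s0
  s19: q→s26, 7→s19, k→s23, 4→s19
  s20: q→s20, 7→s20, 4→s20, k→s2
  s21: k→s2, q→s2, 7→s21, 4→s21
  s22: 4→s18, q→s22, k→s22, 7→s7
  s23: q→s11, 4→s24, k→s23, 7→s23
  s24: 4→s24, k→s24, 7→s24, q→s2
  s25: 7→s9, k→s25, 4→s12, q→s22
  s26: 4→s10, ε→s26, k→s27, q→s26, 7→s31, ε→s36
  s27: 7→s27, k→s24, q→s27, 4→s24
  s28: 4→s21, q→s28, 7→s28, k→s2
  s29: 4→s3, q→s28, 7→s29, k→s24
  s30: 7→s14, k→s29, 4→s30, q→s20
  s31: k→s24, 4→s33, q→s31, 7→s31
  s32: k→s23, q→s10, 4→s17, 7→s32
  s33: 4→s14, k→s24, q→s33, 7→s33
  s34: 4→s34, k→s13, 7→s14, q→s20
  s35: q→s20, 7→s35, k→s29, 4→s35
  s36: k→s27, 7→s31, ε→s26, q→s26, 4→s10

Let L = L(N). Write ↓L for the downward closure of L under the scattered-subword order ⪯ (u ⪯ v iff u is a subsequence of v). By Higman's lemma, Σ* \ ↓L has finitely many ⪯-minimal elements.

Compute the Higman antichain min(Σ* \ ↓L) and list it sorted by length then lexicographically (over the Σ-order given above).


min(Σ*\↓L) = [4k4q, 7qkkq, q44qk, 4q7kq].

|Q|=37, |F|=34, |δ|=146 (6 ε).
min D↑ (34 st, q0=0, F={27}): 0:7→1,k→0,q→2,4→3 1:7→1,k→1,q→4,4→5 2:7→6,k→2,q→2,4→7 3:7→5,k→8,q→9,4→3 4:7→4,k→10,q→4,4→11 5:7→5,k→12,q→13,4→5 6:7→6,k→6,q→4,4→14 7:7→14,k→8,q→15,4→16 8:7→12,k→8,q→17,4→18 9:7→10,k→17,q→9,4→15 10:7→10,k→18,q→10,4→19 11:7→11,k→20,q→21,4→22 12:7→12,k→12,q→23,4→18 13:7→10,k→20,q→13,4→21 14:7→14,k→12,q→21,4→16 15:7→19,k→17,q→15,4→24 16:7→16,k→25,q→26,4→16 17:7→20,k→17,q→17,4→18 18:7→18,k→18,q→27,4→18 19:7→19,k→18,q→19,4→28 20:7→20,k→18,q→20,4→18 21:7→19,k→20,q→21,4→29 22:7→22,k→30,q→26,4→22 23:7→20,k→20,q→23,4→18 24:7→28,k→31,q→26,4→24 25:7→25,k→25,q→32,4→18 26:7→26,k→27,q→26,4→26 27:7→27,k→27,q→27,4→27 28:7→28,k→18,q→26,4→28 29:7→28,k→30,q→26,4→29 30:7→30,k→18,q→32,4→18 31:7→30,k→31,q→32,4→18 32:7→32,k→27,q→32,4→33 33:7→33,k→27,q→27,4→33 (ε-aug+det+¬).
'4k4q': N↓-sim [37, 32, 14, 4, 1] end={s2} ∉↓L; 4/4 del acc.
'7qkkq': N↓-sim [37, 27, 19, 11, 2, 1] end={s2} ∉↓L; 5/5 single-dels accept.
'q44qk': |S_i|=[37, 33, 26, 15, 4, 1] end={s2} ∉↓L; 5/5 deletions ∈↓L.
'4q7kq': N↓-sim [37, 32, 21, 11, 2, 1] end={s2} rej; 5/5 single-dels accept.
4 obstructions.


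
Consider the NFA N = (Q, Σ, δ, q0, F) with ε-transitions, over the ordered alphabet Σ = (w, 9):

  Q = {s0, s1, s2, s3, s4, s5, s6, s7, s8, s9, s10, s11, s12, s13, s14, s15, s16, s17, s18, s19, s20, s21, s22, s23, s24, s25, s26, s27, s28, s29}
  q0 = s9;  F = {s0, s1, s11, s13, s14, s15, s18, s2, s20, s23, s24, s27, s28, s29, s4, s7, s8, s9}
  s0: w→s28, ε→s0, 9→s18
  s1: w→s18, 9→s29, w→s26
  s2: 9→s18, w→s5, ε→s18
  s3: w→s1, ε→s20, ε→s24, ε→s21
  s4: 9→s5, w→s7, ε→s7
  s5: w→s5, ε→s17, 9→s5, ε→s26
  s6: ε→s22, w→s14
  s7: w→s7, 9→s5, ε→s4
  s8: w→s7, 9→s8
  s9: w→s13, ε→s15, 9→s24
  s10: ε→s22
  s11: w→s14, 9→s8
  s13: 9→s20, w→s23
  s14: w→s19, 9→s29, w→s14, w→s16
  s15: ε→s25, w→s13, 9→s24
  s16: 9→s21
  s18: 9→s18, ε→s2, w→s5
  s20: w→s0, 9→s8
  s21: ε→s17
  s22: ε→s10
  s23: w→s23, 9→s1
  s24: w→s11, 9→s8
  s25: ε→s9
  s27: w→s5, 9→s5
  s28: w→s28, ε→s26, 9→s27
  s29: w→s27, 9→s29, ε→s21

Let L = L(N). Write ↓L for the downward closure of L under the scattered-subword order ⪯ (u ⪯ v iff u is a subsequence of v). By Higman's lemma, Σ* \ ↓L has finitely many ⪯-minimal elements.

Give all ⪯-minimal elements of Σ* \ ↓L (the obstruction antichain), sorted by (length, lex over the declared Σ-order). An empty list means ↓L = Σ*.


Antichain: [99w9, ww9ww, w9w9w, w9ww99].

|Q|=30, |F|=18, |δ|=63 (19 ε).
min D↑ (16 st, q0=0, F={14}): 0:w→1,9→2 1:w→3,9→4 2:w→5,9→6 3:w→3,9→7 4:w→8,9→6 5:w→9,9→6 6:w→10,9→6 7:w→11,9→12 8:w→13,9→11 9:w→9,9→12 10:w→10,9→14 11:w→14,9→11 12:w→15,9→12 13:w→13,9→15 14:w→14,9→14 15:w→14,9→14 (ε-aug+det+¬).
'99w9': |S_i|=[25, 20, 11, 6, 3] end={s17,s26,s5} rej; 4/4 del acc.
'ww9ww': N↓-sim [25, 21, 17, 9, 6, 3] end={s17,s26,s5} ∉↓L; 5/5 deletions ∈↓L.
'w9w9w': |S_i|=[25, 21, 15, 10, 6, 3] end={s17,s26,s5} — reject; 5/5 del acc.
'w9ww99': N↓-sim [25, 21, 15, 10, 7, 4, 3] end={s17,s26,s5} rej; 6/6 single-dels accept.
4 obstructions.


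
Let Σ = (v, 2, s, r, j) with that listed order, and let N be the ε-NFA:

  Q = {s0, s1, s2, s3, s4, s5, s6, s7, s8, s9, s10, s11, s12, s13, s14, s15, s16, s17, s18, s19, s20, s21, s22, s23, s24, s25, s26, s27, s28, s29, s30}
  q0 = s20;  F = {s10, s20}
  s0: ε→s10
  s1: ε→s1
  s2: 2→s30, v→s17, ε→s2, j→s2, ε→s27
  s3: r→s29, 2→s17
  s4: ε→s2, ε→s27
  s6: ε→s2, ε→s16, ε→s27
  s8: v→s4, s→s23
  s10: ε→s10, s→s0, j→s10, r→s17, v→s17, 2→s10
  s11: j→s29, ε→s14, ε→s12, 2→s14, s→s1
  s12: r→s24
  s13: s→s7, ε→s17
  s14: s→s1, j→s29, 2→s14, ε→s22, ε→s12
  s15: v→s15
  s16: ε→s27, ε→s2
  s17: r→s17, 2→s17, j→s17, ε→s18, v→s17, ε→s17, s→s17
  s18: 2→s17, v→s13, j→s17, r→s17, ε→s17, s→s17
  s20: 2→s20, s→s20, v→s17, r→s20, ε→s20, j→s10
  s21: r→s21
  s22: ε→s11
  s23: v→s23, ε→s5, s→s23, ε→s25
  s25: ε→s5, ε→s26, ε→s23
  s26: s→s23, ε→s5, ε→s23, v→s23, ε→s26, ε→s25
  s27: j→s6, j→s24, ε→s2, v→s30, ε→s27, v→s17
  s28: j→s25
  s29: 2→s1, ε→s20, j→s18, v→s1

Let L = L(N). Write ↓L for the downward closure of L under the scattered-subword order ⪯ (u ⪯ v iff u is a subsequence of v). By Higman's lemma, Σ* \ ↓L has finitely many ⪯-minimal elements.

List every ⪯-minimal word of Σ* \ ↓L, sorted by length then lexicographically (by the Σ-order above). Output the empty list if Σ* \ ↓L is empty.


|Q|=31, |F|=2, |δ|=83 (34 ε).
min D↑ (3 st, q0=0, F={1}): 0:v→1,2→0,s→0,r→0,j→2 1:v→1,2→1,s→1,r→1,j→1 2:v→1,2→2,s→2,r→1,j→2 [Hopcroft].
'v': run [7, 4] end={s13,s17,s18,s7} — reject; 1/1 deletions ∈↓L.
'jr': |S_i|=[7, 6, 4] end={s13,s17,s18,s7} rej; 2/2 single-dels accept.
2 words, ⪯-incomp.

min(Σ*\↓L) = [v, jr].


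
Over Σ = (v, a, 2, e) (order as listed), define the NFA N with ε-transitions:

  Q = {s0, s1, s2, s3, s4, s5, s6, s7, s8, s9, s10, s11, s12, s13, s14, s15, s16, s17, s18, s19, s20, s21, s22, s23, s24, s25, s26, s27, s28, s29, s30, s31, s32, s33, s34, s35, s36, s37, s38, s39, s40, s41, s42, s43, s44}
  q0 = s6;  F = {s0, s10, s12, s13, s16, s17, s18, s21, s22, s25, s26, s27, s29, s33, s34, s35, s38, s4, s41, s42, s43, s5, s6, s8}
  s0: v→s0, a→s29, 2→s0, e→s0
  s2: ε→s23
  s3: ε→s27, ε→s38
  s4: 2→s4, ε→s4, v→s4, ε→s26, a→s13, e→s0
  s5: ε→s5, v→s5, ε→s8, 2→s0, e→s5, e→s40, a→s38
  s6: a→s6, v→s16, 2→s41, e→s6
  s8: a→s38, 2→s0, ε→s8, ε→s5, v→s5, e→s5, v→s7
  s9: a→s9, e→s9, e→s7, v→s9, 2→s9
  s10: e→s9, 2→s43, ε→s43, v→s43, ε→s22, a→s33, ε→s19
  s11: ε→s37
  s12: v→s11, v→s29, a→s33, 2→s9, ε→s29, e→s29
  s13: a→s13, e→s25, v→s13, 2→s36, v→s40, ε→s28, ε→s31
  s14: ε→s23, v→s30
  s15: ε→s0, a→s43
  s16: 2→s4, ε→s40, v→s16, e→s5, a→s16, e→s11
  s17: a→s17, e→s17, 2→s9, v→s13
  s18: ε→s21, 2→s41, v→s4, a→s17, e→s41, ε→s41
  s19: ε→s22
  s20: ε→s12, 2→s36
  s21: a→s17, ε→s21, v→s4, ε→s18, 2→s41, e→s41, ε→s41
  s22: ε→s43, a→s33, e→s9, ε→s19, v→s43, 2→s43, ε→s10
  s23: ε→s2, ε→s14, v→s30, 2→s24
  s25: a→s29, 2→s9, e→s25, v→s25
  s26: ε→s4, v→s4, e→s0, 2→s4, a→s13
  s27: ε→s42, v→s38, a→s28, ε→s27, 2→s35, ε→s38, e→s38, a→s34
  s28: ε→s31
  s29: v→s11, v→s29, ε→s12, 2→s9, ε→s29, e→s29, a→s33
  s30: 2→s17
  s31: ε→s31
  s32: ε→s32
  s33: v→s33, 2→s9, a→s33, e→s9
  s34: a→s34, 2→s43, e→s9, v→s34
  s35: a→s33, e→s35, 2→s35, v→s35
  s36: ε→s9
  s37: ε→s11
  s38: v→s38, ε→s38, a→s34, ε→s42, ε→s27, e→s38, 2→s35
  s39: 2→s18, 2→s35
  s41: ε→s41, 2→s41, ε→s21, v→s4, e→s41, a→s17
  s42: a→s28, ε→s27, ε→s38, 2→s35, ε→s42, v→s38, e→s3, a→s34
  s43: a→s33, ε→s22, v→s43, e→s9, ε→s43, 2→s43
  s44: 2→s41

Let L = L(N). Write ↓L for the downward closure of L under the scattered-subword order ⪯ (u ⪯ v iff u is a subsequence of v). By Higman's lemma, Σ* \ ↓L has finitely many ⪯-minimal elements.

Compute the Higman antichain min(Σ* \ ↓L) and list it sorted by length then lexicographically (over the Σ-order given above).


|Q|=45, |F|=24, |δ|=170 (52 ε).
min D↑ (16 st, q0=0, F={9}): 0:v→1,a→0,2→2,e→0 1:v→1,a→1,2→3,e→4 2:v→3,a→5,2→2,e→2 3:v→3,a→6,2→3,e→7 4:v→4,a→8,2→7,e→4 5:v→6,a→5,2→9,e→5 6:v→6,a→6,2→9,e→10 7:v→7,a→11,2→7,e→7 8:v→8,a→12,2→13,e→8 9:v→9,a→9,2→9,e→9 10:v→10,a→11,2→9,e→10 11:v→11,a→14,2→9,e→11 12:v→12,a→12,2→15,e→9 13:v→13,a→14,2→13,e→13 14:v→14,a→14,2→9,e→9 15:v→15,a→14,2→15,e→9 (ε-aug+det+¬).
'2a2': N↓-sim [34, 25, 14, 3] end={s36,s7,s9} — reject; 3/3 deletions ∈↓L.
'veaae': run [34, 29, 24, 19, 10, 2] end={s7,s9} ∉↓L; 5/5 single-dels accept.
2 words, ⪯-incomp.

A = [2a2, veaae].


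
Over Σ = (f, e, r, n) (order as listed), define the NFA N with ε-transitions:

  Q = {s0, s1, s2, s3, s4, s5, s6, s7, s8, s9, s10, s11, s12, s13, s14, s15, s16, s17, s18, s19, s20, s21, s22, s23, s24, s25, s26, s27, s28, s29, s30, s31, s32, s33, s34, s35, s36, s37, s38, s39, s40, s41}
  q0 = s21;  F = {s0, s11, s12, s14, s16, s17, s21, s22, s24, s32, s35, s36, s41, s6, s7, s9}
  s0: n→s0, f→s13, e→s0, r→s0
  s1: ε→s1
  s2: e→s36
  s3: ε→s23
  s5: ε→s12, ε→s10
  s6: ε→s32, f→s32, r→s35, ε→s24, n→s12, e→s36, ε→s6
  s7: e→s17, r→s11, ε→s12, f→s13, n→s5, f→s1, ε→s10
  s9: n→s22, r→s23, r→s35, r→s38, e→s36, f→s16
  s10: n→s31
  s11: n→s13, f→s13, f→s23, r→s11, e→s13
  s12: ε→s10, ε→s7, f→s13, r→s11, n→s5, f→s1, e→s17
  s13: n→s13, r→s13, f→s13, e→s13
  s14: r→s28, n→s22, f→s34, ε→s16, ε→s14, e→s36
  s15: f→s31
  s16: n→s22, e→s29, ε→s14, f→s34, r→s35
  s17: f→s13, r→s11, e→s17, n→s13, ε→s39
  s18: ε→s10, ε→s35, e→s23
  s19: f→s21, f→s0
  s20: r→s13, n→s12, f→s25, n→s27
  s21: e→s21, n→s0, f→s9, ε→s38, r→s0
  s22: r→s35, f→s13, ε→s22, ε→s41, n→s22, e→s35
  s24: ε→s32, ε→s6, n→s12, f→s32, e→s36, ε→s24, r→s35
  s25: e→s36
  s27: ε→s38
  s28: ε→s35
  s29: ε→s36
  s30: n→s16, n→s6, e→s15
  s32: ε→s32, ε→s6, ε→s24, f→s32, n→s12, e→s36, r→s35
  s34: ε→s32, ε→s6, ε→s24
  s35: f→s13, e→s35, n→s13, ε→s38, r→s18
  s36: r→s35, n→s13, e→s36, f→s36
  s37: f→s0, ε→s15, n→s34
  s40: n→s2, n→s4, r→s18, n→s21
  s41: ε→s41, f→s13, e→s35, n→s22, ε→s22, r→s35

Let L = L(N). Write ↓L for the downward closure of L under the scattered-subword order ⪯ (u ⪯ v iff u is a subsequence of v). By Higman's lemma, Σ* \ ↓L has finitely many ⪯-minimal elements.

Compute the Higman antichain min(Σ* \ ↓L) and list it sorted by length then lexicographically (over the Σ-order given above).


|Q|=42, |F|=16, |δ|=129 (36 ε).
min D↑ (12 st, q0=0, F={7}): 0:f→1,e→0,r→2,n→2 1:f→3,e→4,r→5,n→6 2:f→7,e→2,r→2,n→2 3:f→8,e→4,r→5,n→6 4:f→4,e→4,r→5,n→7 5:f→7,e→5,r→5,n→7 6:f→7,e→5,r→5,n→6 7:f→7,e→7,r→7,n→7 8:f→8,e→4,r→5,n→9 9:f→7,e→10,r→11,n→9 10:f→7,e→10,r→11,n→7 11:f→7,e→7,r→11,n→7 (ε-aug+det+¬).
'rf': N↓-sim [28, 10, 2] end={s13,s23} — reject; 2/2 single-dels accept.
'nf': |S_i|=[28, 17, 3] end={s1,s13,s23} rej; 2/2 deletions ∈↓L.
'fen': run [28, 26, 12, 2] end={s13,s31} ∉↓L; 3/3 single-dels accept.
'frn': run [28, 26, 9, 2] end={s13,s31} ∉↓L; 3/3 single-dels accept.
'fffnre': N↓-sim [28, 26, 25, 19, 11, 3, 1] end={s13} — reject; 6/6 single-dels accept.
5 words, ⪯-incomp.

Antichain: [rf, nf, fen, frn, fffnre].


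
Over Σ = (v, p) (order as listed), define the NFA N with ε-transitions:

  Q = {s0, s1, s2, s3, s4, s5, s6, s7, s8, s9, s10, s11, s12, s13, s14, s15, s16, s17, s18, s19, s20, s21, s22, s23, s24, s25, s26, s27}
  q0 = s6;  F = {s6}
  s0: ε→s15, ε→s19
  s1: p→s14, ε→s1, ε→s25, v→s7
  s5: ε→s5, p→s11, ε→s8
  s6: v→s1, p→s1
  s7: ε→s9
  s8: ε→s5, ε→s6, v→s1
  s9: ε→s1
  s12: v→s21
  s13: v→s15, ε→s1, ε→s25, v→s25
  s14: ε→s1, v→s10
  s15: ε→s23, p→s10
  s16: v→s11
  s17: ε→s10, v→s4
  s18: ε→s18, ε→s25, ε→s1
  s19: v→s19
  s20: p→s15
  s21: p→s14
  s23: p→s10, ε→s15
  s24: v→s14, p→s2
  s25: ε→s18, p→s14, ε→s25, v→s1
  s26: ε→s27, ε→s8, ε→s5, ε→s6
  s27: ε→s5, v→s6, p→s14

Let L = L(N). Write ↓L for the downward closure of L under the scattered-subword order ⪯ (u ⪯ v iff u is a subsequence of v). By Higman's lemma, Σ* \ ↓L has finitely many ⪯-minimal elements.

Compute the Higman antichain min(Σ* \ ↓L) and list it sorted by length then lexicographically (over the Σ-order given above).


min(Σ*\↓L) = [v, p].

|Q|=28, |F|=1, |δ|=49 (26 ε).
min D↑ (2 st, q0=0, F={1}): 0:v→1,p→1 1:v→1,p→1.
'v': |S_i|=[8, 7] end={s1,s10,s14,s18,s25,s7,s9} ∉↓L; 1/1 del acc.
'p': |S_i|=[8, 7] end={s1,s10,s14,s18,s25,s7,s9} rej; 1/1 deletions ∈↓L.
2 minimals (antichain).


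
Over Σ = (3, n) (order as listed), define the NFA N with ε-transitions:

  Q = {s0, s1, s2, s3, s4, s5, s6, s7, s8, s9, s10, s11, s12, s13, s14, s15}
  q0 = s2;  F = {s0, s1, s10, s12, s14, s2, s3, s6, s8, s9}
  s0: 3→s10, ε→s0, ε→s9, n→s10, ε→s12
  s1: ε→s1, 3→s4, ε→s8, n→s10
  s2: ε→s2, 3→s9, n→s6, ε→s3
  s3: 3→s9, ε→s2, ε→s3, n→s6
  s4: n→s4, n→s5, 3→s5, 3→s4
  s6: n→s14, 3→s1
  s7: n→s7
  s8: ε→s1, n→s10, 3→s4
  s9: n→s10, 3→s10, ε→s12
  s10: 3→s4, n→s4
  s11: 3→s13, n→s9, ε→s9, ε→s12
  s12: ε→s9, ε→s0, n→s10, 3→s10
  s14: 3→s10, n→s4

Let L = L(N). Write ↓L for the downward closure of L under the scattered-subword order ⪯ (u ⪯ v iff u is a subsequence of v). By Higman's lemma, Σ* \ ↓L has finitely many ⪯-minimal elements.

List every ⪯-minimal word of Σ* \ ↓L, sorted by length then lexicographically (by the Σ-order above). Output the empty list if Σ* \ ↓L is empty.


Antichain: [333, 33n, 3n3, 3nn, n33, nnn].

|Q|=16, |F|=10, |δ|=42 (15 ε).
min D↑ (7 st, q0=0, F={6}): 0:3→1,n→2 1:3→3,n→3 2:3→4,n→5 3:3→6,n→6 4:3→6,n→3 5:3→3,n→6 6:3→6,n→6 (ε-aug+det+¬).
'333': N↓-sim [12, 8, 3, 2] end={s4,s5} rej; 3/3 deletions ∈↓L.
'33n': N↓-sim [12, 8, 3, 2] end={s4,s5} rej; 3/3 del acc.
'3n3': run [12, 8, 3, 2] end={s4,s5} ∉↓L; 3/3 del acc.
'3nn': N↓-sim [12, 8, 3, 2] end={s4,s5} rej; 3/3 deletions ∈↓L.
'n33': N↓-sim [12, 7, 5, 2] end={s4,s5} ∉↓L; 3/3 single-dels accept.
'nnn': run [12, 7, 4, 2] end={s4,s5} ∉↓L; 3/3 del acc.
6 words, ⪯-incomp.


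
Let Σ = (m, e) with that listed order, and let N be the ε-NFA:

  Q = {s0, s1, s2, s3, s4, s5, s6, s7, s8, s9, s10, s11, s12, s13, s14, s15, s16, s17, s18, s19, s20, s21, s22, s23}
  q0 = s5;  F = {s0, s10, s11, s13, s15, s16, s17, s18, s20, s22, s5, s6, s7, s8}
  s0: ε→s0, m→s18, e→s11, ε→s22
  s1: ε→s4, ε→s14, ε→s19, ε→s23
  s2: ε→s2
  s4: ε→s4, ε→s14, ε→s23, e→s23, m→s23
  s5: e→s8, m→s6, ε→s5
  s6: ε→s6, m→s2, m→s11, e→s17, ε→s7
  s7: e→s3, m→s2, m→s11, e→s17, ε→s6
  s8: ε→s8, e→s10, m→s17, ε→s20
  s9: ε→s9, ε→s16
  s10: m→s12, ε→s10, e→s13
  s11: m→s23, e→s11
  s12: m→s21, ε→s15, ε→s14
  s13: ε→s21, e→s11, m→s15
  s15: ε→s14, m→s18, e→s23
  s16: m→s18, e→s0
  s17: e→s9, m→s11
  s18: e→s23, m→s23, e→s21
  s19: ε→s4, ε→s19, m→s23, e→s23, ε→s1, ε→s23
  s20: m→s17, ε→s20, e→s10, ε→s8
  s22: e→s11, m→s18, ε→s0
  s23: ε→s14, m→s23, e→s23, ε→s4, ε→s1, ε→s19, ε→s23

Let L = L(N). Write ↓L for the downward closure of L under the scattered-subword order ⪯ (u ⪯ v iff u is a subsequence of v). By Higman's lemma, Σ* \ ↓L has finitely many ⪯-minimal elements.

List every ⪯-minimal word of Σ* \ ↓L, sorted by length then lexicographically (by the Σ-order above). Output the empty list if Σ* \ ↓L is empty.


|Q|=24, |F|=14, |δ|=74 (35 ε).
min D↑ (12 st, q0=0, F={6}): 0:m→1,e→2 1:m→3,e→4 2:m→4,e→5 3:m→6,e→3 4:m→3,e→7 5:m→8,e→9 6:m→6,e→6 7:m→10,e→11 8:m→10,e→6 9:m→8,e→3 10:m→6,e→6 11:m→10,e→3 (ε-aug+det+¬).
'mmm': run [24, 19, 9, 5] end={s1,s14,s19,s23,s4} rej; 3/3 single-dels accept.
'eeme': |S_i|=[24, 20, 16, 9, 6] end={s1,s14,s19,s21,s23,s4} — reject; 4/4 deletions ∈↓L.
'eeeem': N↓-sim [24, 20, 16, 12, 7, 5] end={s1,s14,s19,s23,s4} rej; 5/5 single-dels accept.
3 obstructions.

A = [mmm, eeme, eeeem].


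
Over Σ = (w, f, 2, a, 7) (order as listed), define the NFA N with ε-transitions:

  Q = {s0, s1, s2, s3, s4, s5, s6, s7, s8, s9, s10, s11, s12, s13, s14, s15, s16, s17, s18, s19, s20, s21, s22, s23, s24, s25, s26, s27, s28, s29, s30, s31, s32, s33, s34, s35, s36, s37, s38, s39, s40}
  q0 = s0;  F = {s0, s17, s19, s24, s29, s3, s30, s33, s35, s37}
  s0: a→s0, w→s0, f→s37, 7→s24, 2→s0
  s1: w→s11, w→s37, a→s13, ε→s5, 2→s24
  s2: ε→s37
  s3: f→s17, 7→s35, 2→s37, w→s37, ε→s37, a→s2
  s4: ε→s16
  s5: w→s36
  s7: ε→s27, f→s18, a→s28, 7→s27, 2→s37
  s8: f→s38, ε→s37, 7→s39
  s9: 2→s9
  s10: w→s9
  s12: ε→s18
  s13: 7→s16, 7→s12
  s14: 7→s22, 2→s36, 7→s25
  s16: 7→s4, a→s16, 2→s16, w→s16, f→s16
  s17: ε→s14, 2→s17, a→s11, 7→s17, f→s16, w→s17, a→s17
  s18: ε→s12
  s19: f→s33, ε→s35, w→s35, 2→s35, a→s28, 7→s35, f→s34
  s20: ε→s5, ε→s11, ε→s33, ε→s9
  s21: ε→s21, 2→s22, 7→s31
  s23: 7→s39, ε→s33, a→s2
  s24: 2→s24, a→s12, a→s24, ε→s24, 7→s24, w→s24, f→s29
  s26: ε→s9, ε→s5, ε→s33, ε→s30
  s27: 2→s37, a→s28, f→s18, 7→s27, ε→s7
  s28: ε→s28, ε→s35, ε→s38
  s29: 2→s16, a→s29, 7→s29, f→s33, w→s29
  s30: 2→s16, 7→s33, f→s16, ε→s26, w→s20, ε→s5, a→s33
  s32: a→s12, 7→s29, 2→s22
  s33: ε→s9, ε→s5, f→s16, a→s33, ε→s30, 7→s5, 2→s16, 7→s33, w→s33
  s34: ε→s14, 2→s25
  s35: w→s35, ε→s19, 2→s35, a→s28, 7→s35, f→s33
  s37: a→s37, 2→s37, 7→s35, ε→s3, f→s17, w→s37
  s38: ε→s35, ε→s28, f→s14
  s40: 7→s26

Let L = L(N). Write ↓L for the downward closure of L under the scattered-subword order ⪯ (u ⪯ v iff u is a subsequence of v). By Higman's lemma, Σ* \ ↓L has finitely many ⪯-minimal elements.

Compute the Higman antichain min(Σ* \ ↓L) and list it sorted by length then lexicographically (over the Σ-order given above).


|Q|=41, |F|=10, |δ|=126 (35 ε).
min D↑ (8 st, q0=0, F={6}): 0:w→0,f→1,2→0,a→0,7→2 1:w→1,f→3,2→1,a→1,7→4 2:w→2,f→5,2→2,a→2,7→2 3:w→3,f→6,2→3,a→3,7→3 4:w→4,f→7,2→4,a→4,7→4 5:w→5,f→7,2→6,a→5,7→5 6:w→6,f→6,2→6,a→6,7→6 7:w→7,f→6,2→6,a→7,7→7 (ε-aug+det+¬).
'fff': N↓-sim [27, 23, 15, 2] end={s16,s4} rej; 3/3 del acc.
'7f2': N↓-sim [27, 23, 15, 5] end={s16,s25,s36,s4,s9} ∉↓L; 3/3 del acc.
2 minimals (antichain).

Antichain: [fff, 7f2].


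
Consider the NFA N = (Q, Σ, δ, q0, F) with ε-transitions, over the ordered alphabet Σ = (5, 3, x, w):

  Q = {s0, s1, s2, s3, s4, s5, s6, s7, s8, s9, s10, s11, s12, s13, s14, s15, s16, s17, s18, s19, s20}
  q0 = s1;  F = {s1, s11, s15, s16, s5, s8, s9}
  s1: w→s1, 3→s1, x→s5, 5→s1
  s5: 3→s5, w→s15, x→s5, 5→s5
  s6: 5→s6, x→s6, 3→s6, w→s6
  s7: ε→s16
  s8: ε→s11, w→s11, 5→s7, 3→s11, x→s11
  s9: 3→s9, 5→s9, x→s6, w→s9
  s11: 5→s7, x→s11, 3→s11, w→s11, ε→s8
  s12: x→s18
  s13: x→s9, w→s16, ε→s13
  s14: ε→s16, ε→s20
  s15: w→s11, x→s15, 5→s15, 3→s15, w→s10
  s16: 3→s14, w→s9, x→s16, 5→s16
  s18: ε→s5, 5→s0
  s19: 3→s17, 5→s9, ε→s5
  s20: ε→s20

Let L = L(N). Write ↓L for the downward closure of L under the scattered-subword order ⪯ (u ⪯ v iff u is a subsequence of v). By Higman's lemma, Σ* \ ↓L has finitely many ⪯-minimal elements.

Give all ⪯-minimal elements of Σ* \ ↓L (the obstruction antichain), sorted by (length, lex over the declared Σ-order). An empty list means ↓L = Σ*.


Antichain: [xww5wx].

|Q|=21, |F|=7, |δ|=48 (9 ε).
min D↑ (7 st, q0=0, F={6}): 0:5→0,3→0,x→1,w→0 1:5→1,3→1,x→1,w→2 2:5→2,3→2,x→2,w→3 3:5→4,3→3,x→3,w→3 4:5→4,3→4,x→4,w→5 5:5→5,3→5,x→6,w→5 6:5→6,3→6,x→6,w→6 [Hopcroft].
'xww5wx': |S_i|=[12, 11, 10, 9, 6, 2, 1] end={s6} rej; 6/6 del acc.
1 obstructions.
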